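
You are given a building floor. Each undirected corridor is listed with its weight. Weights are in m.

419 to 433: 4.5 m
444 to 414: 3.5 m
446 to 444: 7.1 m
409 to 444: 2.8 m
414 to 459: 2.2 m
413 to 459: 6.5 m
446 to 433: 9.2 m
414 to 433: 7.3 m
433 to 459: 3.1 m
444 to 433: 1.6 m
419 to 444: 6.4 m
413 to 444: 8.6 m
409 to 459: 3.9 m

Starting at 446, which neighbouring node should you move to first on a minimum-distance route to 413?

444

Compare a few routes:
446 → 433 → 459 → 413: 9.2+3.1+6.5 = 18.8
446 → 444 → 433 → 459 → 413: 7.1+1.6+3.1+6.5 = 18.3
446 → 444 → 413: 7.1+8.6 = 15.7
The minimum is 15.7 m via 446 → 444 → 413.
So from 446 the first move is to 444.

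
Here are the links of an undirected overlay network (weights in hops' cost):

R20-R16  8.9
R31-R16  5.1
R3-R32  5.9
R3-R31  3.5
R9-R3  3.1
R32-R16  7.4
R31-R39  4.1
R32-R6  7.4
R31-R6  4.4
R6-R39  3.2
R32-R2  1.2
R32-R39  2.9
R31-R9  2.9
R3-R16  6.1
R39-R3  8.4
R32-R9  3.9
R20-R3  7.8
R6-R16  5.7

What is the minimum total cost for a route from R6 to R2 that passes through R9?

12.4 hops' cost

Shortest R6→R9: R6–R31–R9 = 7.3
Shortest R9→R2: R9–R32–R2 = 5.1
Total via R9: 7.3 + 5.1 = 12.4 hops' cost.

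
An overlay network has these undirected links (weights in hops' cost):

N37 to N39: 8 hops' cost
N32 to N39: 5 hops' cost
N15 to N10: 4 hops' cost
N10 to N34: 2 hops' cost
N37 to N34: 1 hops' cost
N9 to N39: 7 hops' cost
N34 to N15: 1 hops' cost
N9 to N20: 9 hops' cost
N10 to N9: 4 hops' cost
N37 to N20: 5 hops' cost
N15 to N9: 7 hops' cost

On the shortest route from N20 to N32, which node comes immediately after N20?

Candidate routes:
N20 → N37 → N34 → N10 → N9 → N39 → N32: 5+1+2+4+7+5 = 24
N20 → N37 → N34 → N15 → N9 → N39 → N32: 5+1+1+7+7+5 = 26
N20 → N37 → N39 → N32: 5+8+5 = 18
N20 → N9 → N39 → N32: 9+7+5 = 21
Cheapest is N20 → N37 → N39 → N32 at 18 hops' cost.
So from N20 the first move is to N37.

N37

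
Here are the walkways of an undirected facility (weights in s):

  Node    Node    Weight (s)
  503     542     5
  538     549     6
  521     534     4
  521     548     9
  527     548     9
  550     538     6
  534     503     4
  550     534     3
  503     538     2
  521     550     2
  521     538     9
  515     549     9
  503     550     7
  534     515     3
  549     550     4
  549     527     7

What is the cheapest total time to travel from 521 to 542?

13 s

Shortest distances from 521:
521: 0
550: 2  (via 521)
534: 4  (via 521)
549: 6  (via 550)
515: 7  (via 534)
503: 8  (via 534)
538: 8  (via 550)
548: 9  (via 521)
542: 13  (via 503)
Shortest route: 521–534–503–542 = 13 s.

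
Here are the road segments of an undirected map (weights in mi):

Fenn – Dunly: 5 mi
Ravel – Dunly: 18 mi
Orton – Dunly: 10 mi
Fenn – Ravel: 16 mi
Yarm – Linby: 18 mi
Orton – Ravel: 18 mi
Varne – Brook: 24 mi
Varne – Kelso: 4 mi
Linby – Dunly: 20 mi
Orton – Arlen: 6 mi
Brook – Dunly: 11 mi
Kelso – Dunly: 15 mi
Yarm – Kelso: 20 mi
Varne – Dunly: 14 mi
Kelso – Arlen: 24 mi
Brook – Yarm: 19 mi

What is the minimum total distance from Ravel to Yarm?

Running Dijkstra from Ravel:
Ravel: 0
Fenn: 16  (via Ravel)
Dunly: 18  (via Ravel)
Orton: 18  (via Ravel)
Arlen: 24  (via Orton)
Brook: 29  (via Dunly)
Varne: 32  (via Dunly)
Kelso: 33  (via Dunly)
Linby: 38  (via Dunly)
Yarm: 48  (via Brook)
Shortest route: Ravel–Dunly–Brook–Yarm = 48 mi.

48 mi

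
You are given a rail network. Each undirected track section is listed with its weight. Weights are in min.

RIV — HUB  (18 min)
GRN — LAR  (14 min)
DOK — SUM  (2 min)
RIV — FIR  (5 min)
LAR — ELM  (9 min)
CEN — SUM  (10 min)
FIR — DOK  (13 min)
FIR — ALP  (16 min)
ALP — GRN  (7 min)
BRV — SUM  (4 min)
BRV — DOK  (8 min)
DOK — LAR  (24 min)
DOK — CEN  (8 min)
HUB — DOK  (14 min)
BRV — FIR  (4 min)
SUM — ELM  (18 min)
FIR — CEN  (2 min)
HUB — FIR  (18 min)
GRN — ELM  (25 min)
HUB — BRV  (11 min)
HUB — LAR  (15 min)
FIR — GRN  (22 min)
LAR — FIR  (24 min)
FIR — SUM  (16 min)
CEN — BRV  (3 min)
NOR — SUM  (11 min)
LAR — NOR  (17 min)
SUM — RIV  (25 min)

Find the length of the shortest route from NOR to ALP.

Compare a few routes:
NOR → SUM → BRV → FIR → ALP: 11+4+4+16 = 35
NOR → LAR → GRN → ALP: 17+14+7 = 38
NOR → SUM → BRV → CEN → FIR → ALP: 11+4+3+2+16 = 36
The minimum is 35 min via NOR → SUM → BRV → FIR → ALP.

35 min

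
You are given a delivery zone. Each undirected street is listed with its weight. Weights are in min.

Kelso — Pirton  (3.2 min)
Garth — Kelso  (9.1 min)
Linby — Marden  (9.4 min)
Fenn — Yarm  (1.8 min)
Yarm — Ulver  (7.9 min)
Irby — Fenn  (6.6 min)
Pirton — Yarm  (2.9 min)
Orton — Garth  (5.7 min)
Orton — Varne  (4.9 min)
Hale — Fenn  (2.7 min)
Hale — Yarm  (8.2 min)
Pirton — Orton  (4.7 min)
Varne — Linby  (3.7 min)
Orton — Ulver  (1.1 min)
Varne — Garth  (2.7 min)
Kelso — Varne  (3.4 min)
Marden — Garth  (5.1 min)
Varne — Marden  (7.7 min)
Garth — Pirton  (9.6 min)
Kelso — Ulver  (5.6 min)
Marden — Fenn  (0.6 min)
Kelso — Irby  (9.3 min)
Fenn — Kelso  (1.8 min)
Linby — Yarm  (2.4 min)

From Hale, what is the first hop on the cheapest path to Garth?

Candidate routes:
Hale - Fenn - Kelso - Varne - Garth: 2.7+1.8+3.4+2.7 = 10.6
Hale - Fenn - Marden - Garth: 2.7+0.6+5.1 = 8.4
The minimum is 8.4 min via Hale - Fenn - Marden - Garth.
So from Hale the first move is to Fenn.

Fenn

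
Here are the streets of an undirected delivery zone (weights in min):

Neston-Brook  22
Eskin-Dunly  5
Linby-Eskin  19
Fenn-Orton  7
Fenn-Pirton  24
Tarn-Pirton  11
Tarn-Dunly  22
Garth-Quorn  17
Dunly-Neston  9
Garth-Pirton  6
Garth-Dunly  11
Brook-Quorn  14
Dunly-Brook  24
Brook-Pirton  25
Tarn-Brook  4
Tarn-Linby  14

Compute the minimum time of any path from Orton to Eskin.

Shortest distances from Orton:
Orton: 0
Fenn: 7  (via Orton)
Pirton: 31  (via Fenn)
Garth: 37  (via Pirton)
Tarn: 42  (via Pirton)
Brook: 46  (via Tarn)
Dunly: 48  (via Garth)
Eskin: 53  (via Dunly)
Shortest route: Orton–Fenn–Pirton–Garth–Dunly–Eskin = 53 min.

53 min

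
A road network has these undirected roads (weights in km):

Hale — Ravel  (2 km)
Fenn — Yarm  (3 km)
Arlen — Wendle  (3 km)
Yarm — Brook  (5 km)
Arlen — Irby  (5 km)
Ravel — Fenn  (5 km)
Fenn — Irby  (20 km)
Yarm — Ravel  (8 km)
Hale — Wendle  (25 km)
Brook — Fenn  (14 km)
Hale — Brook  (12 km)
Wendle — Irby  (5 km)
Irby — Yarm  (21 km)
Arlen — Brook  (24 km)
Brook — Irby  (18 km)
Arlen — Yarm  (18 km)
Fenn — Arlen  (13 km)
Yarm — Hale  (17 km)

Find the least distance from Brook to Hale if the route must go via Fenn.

Shortest Brook→Fenn: Brook–Yarm–Fenn = 8
Shortest Fenn→Hale: Fenn–Ravel–Hale = 7
Total via Fenn: 8 + 7 = 15 km.

15 km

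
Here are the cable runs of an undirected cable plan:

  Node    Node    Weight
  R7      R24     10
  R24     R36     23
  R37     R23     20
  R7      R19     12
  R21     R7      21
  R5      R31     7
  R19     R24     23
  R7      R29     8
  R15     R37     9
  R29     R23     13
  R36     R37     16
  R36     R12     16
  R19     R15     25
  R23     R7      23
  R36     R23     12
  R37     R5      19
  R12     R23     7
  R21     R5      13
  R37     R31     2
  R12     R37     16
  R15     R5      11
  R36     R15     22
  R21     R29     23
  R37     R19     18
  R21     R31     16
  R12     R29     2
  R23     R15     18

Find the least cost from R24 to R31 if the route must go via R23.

49

Shortest R24→R23: R24–R7–R29–R12–R23 = 27
Shortest R23→R31: R23–R37–R31 = 22
Total via R23: 27 + 22 = 49.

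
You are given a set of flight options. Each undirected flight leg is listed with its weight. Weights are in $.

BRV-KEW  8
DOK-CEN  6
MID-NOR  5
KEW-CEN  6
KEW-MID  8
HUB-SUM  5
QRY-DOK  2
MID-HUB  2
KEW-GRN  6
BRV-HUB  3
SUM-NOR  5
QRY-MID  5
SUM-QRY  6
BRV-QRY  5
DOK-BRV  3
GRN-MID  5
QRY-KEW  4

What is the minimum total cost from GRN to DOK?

$12

Candidate routes:
GRN → KEW → BRV → DOK: 6+8+3 = 17
GRN → MID → HUB → BRV → DOK: 5+2+3+3 = 13
GRN → MID → HUB → BRV → QRY → DOK: 5+2+3+5+2 = 17
GRN → MID → QRY → DOK: 5+5+2 = 12
Cheapest is GRN → MID → QRY → DOK at $12.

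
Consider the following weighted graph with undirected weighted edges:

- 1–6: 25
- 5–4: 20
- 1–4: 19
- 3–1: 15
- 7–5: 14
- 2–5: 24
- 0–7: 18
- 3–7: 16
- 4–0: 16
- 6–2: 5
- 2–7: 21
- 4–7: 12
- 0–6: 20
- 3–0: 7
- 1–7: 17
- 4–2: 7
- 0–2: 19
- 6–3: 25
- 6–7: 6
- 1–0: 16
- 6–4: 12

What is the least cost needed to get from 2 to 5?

Compare a few routes:
2–4–7–5: 7+12+14 = 33
2–6–7–5: 5+6+14 = 25
2–4–5: 7+20 = 27
2–5: 24 = 24
Cheapest is 2–5 at 24.

24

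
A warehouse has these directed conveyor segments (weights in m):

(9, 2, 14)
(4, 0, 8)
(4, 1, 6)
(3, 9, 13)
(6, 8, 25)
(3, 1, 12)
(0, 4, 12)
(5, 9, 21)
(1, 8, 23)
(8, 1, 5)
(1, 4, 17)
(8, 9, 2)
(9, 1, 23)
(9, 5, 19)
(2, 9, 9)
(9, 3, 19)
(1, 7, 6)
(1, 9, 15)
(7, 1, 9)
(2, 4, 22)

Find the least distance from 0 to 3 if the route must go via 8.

Best 0 to 8: 0 → 4 → 1 → 8 costing 41
Shortest 8→3: 8 → 9 → 3 = 21
Total via 8: 41 + 21 = 62 m.

62 m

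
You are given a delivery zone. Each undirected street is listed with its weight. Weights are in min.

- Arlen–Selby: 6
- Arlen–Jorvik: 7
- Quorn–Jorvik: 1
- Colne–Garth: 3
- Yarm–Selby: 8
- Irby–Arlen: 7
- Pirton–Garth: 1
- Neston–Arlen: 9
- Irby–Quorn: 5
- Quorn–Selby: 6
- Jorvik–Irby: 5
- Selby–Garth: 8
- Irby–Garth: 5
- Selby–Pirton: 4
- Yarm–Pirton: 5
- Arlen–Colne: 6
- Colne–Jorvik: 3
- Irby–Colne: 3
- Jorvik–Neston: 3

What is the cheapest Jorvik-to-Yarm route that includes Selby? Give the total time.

15 min

Best Jorvik to Selby: Jorvik–Quorn–Selby costing 7
Best Selby to Yarm: Selby–Yarm costing 8
Total via Selby: 7 + 8 = 15 min.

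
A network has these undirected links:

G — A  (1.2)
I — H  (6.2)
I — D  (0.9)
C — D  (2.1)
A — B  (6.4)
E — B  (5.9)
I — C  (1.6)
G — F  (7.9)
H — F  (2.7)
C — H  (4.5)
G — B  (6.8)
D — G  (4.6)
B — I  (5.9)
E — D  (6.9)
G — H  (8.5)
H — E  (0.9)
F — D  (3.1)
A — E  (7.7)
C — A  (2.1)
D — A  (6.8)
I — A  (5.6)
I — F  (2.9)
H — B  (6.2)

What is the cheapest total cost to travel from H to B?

Candidate routes:
H → E → B: 0.9+5.9 = 6.8
H → B: 6.2 = 6.2
The minimum is 6.2 via H → B.

6.2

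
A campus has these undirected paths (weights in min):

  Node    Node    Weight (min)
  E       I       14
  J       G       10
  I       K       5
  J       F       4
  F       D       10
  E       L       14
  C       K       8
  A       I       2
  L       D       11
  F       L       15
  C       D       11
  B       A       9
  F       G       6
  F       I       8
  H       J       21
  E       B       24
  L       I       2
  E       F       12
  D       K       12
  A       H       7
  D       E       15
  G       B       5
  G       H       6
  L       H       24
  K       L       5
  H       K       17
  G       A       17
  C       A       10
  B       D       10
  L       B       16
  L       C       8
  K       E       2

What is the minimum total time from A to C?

Candidate routes:
A - C: 10 = 10
A - I - K - C: 2+5+8 = 15
A - I - L - K - C: 2+2+5+8 = 17
A - I - L - C: 2+2+8 = 12
Cheapest is A - C at 10 min.

10 min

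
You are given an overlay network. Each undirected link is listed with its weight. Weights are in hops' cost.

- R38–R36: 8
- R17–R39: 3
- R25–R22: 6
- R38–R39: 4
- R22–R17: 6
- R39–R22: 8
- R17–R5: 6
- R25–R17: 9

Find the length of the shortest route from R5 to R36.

Enumerating some paths:
R5 → R17 → R39 → R38 → R36: 6+3+4+8 = 21
R5 → R17 → R25 → R22 → R39 → R38 → R36: 6+9+6+8+4+8 = 41
R5 → R17 → R22 → R39 → R38 → R36: 6+6+8+4+8 = 32
Cheapest is R5 → R17 → R39 → R38 → R36 at 21 hops' cost.

21 hops' cost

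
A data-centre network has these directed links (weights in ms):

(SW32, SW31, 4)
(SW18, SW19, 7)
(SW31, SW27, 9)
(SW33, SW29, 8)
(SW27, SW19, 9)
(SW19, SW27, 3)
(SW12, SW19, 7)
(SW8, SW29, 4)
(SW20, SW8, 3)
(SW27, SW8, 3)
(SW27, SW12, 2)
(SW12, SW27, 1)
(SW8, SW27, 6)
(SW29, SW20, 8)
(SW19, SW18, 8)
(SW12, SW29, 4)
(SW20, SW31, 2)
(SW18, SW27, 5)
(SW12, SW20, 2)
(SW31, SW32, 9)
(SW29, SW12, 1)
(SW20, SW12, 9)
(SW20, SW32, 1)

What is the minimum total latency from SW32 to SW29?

19 ms

Candidate routes:
SW32 - SW31 - SW27 - SW12 - SW29: 4+9+2+4 = 19
SW32 - SW31 - SW27 - SW12 - SW20 - SW8 - SW29: 4+9+2+2+3+4 = 24
SW32 - SW31 - SW27 - SW8 - SW29: 4+9+3+4 = 20
Cheapest is SW32 - SW31 - SW27 - SW12 - SW29 at 19 ms.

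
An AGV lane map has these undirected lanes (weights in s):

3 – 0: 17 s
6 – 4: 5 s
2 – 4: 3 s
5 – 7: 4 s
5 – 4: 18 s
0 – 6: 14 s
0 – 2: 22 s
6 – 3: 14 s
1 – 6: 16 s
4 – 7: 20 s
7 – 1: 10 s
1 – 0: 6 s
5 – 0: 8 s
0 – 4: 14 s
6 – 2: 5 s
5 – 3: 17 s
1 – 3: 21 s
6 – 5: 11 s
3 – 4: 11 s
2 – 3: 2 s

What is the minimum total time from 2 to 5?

Candidate routes:
2 → 6 → 5: 5+11 = 16
2 → 3 → 5: 2+17 = 19
2 → 4 → 6 → 5: 3+5+11 = 19
2 → 4 → 5: 3+18 = 21
The minimum is 16 s via 2 → 6 → 5.

16 s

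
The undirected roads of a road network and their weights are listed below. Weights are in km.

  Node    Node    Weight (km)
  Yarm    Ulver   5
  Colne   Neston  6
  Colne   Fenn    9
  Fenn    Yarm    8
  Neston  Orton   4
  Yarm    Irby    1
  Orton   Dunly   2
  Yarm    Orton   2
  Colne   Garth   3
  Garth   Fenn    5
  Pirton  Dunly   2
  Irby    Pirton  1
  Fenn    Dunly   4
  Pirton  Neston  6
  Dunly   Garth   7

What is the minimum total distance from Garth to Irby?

10 km

Running Dijkstra from Garth:
Garth: 0
Colne: 3  (via Garth)
Fenn: 5  (via Garth)
Dunly: 7  (via Garth)
Pirton: 9  (via Dunly)
Orton: 9  (via Dunly)
Neston: 9  (via Colne)
Irby: 10  (via Pirton)
Shortest route: Garth–Dunly–Pirton–Irby = 10 km.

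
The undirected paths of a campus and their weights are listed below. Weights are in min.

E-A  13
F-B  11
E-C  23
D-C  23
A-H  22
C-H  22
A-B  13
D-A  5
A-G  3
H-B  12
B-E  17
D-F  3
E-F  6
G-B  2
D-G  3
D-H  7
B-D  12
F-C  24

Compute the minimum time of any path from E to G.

12 min

Running Dijkstra from E:
E: 0
F: 6  (via E)
D: 9  (via F)
G: 12  (via D)
Shortest route: E–F–D–G = 12 min.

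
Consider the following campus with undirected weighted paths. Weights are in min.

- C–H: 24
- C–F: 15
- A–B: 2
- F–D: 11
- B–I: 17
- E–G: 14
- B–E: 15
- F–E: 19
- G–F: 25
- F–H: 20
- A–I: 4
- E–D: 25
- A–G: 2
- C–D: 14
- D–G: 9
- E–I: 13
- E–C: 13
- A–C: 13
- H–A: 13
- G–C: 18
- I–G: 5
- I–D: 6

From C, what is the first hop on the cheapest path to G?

A

Enumerating some paths:
C → G: 18 = 18
C → A → G: 13+2 = 15
C → D → G: 14+9 = 23
C → A → I → G: 13+4+5 = 22
Cheapest is C → A → G at 15 min.
So from C the first move is to A.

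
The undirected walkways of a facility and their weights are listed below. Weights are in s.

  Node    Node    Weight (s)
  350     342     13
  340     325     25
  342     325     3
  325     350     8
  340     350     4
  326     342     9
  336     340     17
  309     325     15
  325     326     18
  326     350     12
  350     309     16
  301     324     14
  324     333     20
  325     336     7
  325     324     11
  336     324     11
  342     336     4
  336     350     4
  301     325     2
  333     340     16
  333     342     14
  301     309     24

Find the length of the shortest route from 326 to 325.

Settle nodes by increasing distance from 326:
326: 0
342: 9  (via 326)
325: 12  (via 342)
Shortest route: 326–342–325 = 12 s.

12 s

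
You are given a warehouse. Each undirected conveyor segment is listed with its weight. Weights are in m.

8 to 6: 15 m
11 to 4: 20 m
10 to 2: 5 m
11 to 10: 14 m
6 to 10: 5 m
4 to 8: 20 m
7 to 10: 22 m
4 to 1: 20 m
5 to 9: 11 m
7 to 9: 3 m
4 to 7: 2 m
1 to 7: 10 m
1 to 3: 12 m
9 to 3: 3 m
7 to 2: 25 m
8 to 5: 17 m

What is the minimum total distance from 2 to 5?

Enumerating some paths:
2 - 10 - 7 - 9 - 5: 5+22+3+11 = 41
2 - 7 - 9 - 5: 25+3+11 = 39
2 - 10 - 11 - 4 - 7 - 9 - 5: 5+14+20+2+3+11 = 55
2 - 10 - 6 - 8 - 5: 5+5+15+17 = 42
Cheapest is 2 - 7 - 9 - 5 at 39 m.

39 m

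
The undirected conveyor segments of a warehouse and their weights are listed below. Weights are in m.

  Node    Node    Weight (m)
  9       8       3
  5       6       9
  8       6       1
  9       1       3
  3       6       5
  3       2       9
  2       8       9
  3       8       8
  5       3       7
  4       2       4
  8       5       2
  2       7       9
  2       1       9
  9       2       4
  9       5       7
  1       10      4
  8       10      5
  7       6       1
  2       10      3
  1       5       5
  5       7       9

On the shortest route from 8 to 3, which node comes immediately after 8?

6

Compare a few routes:
8 - 6 - 3: 1+5 = 6
8 - 3: 8 = 8
The minimum is 6 m via 8 - 6 - 3.
So from 8 the first move is to 6.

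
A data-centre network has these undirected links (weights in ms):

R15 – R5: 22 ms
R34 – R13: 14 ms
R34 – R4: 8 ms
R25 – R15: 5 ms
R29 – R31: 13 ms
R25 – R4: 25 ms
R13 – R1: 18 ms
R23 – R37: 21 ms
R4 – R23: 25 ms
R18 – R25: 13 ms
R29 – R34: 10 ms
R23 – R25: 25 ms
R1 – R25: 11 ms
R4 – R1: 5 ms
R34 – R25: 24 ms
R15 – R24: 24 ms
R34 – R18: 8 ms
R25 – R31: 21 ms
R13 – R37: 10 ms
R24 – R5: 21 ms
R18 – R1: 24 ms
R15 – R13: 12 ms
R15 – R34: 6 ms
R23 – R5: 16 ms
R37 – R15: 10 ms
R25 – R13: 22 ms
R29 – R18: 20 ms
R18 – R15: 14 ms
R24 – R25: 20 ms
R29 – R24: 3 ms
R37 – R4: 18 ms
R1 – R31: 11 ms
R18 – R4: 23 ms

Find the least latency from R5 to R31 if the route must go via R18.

67 ms

Best R5 to R18: R5–R15–R18 costing 36
Best R18 to R31: R18–R34–R29–R31 costing 31
Total via R18: 36 + 31 = 67 ms.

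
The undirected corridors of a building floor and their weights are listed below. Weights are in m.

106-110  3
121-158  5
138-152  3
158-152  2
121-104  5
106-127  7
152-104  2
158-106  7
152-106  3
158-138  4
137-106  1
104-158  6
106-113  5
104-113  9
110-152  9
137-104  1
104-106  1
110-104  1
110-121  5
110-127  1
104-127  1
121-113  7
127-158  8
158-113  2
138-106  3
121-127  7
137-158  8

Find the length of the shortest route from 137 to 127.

Candidate routes:
137 - 104 - 127: 1+1 = 2
137 - 106 - 104 - 127: 1+1+1 = 3
137 - 104 - 110 - 127: 1+1+1 = 3
The minimum is 2 m via 137 - 104 - 127.

2 m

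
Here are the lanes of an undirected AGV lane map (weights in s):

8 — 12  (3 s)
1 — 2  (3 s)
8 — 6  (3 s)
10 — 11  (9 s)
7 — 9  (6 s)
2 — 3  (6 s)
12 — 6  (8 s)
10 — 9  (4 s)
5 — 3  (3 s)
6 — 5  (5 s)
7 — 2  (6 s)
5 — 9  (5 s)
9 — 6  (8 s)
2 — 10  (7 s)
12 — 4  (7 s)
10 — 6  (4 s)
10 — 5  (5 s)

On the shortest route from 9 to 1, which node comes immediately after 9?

Candidate routes:
9 - 10 - 2 - 1: 4+7+3 = 14
9 - 5 - 3 - 2 - 1: 5+3+6+3 = 17
9 - 7 - 2 - 1: 6+6+3 = 15
Cheapest is 9 - 10 - 2 - 1 at 14 s.
So from 9 the first move is to 10.

10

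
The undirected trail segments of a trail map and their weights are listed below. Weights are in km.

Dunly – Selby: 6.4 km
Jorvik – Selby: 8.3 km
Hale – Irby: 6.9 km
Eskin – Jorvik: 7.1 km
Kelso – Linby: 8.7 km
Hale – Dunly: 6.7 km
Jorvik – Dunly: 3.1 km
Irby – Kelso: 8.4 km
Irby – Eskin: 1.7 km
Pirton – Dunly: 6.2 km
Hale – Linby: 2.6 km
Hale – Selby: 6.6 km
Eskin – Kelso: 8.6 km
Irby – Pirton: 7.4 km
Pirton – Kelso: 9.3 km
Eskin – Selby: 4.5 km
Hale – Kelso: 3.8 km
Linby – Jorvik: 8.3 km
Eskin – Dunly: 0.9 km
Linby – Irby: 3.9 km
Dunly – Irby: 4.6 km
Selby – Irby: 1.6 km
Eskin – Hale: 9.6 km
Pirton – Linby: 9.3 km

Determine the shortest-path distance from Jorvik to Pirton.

9.3 km

Running Dijkstra from Jorvik:
Jorvik: 0
Dunly: 3.1  (via Jorvik)
Eskin: 4  (via Dunly)
Irby: 5.7  (via Eskin)
Selby: 7.3  (via Irby)
Linby: 8.3  (via Jorvik)
Pirton: 9.3  (via Dunly)
Shortest route: Jorvik–Dunly–Pirton = 9.3 km.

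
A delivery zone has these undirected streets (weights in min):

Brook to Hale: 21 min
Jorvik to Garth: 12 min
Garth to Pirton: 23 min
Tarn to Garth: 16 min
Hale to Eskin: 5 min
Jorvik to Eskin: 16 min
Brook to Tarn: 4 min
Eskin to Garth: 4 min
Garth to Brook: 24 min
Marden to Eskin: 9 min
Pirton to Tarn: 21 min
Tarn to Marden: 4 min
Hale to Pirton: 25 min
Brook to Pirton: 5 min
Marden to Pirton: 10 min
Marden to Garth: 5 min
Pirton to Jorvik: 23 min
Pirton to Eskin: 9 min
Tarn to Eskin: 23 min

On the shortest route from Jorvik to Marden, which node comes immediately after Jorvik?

Candidate routes:
Jorvik → Eskin → Garth → Marden: 16+4+5 = 25
Jorvik → Garth → Marden: 12+5 = 17
The minimum is 17 min via Jorvik → Garth → Marden.
So from Jorvik the first move is to Garth.

Garth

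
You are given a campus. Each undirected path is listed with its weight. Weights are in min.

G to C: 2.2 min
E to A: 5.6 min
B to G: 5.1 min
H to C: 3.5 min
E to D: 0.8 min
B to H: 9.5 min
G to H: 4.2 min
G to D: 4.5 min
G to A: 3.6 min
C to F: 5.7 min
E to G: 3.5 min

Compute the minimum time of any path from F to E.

Running Dijkstra from F:
F: 0
C: 5.7  (via F)
G: 7.9  (via C)
H: 9.2  (via C)
E: 11.4  (via G)
Shortest route: F → C → G → E = 11.4 min.

11.4 min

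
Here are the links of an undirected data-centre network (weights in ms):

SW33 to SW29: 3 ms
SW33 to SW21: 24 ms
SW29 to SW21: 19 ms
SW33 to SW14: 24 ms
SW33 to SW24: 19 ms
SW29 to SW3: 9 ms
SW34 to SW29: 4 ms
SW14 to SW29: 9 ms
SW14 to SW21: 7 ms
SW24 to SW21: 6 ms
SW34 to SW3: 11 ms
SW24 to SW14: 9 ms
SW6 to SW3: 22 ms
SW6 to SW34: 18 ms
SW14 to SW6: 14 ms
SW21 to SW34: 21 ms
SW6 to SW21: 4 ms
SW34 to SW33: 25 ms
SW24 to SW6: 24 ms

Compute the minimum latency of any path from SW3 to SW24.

Compare a few routes:
SW3 → SW29 → SW33 → SW24: 9+3+19 = 31
SW3 → SW29 → SW14 → SW21 → SW24: 9+9+7+6 = 31
SW3 → SW29 → SW14 → SW24: 9+9+9 = 27
The minimum is 27 ms via SW3 → SW29 → SW14 → SW24.

27 ms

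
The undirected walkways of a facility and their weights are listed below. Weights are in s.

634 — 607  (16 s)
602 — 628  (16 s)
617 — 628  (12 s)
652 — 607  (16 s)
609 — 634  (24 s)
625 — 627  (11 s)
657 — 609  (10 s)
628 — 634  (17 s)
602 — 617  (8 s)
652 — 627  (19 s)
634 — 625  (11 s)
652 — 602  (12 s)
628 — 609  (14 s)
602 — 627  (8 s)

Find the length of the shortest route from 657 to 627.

48 s

Shortest distances from 657:
657: 0
609: 10  (via 657)
628: 24  (via 609)
634: 34  (via 609)
617: 36  (via 628)
602: 40  (via 628)
625: 45  (via 634)
627: 48  (via 602)
Shortest route: 657 → 609 → 628 → 602 → 627 = 48 s.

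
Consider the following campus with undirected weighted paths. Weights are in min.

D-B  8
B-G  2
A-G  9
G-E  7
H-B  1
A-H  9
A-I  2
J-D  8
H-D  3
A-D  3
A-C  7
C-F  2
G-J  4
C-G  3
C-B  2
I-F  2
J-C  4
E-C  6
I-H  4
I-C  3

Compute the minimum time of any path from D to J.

Settle nodes by increasing distance from D:
D: 0
A: 3  (via D)
H: 3  (via D)
B: 4  (via H)
I: 5  (via A)
C: 6  (via B)
G: 6  (via B)
F: 7  (via I)
J: 8  (via D)
Shortest route: D → J = 8 min.

8 min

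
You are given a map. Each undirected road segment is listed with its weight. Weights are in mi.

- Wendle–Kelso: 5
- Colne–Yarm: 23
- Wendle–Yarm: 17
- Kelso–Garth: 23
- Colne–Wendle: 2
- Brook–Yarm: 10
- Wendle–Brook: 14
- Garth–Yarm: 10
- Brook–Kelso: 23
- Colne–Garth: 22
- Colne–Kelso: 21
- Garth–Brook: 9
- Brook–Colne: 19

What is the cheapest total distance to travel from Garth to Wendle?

23 mi

Running Dijkstra from Garth:
Garth: 0
Brook: 9  (via Garth)
Yarm: 10  (via Garth)
Colne: 22  (via Garth)
Kelso: 23  (via Garth)
Wendle: 23  (via Brook)
Shortest route: Garth → Brook → Wendle = 23 mi.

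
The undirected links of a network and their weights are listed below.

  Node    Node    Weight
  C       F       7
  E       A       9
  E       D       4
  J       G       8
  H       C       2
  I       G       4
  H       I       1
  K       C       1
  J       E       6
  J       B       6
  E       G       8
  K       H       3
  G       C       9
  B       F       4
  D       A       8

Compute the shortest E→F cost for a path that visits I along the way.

22

Best E to I: E–G–I costing 12
Shortest I→F: I–H–C–F = 10
Total via I: 12 + 10 = 22.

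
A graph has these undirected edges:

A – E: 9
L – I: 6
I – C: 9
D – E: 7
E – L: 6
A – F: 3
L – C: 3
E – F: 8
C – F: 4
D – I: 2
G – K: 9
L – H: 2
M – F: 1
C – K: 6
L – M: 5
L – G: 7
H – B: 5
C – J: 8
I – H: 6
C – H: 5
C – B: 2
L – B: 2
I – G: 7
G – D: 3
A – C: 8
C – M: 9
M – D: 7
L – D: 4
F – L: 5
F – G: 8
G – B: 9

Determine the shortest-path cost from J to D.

Settle nodes by increasing distance from J:
J: 0
C: 8  (via J)
B: 10  (via C)
L: 11  (via C)
F: 12  (via C)
H: 13  (via C)
M: 13  (via F)
K: 14  (via C)
A: 15  (via F)
D: 15  (via L)
Shortest route: J–C–L–D = 15.

15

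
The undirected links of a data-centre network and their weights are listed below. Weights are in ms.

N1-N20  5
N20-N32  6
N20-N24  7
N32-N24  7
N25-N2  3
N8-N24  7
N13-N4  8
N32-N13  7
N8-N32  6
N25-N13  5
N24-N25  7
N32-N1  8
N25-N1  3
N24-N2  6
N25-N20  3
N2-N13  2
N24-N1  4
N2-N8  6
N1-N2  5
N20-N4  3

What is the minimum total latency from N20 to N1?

Running Dijkstra from N20:
N20: 0
N25: 3  (via N20)
N4: 3  (via N20)
N1: 5  (via N20)
Shortest route: N20 → N1 = 5 ms.

5 ms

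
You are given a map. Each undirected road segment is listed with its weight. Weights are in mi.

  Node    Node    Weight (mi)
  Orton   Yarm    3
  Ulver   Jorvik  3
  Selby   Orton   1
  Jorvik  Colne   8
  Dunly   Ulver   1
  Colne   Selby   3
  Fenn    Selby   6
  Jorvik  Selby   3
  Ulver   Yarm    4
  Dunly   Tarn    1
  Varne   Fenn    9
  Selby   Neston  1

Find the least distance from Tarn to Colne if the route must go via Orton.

Shortest Tarn→Orton: Tarn → Dunly → Ulver → Yarm → Orton = 9
Shortest Orton→Colne: Orton → Selby → Colne = 4
Total via Orton: 9 + 4 = 13 mi.

13 mi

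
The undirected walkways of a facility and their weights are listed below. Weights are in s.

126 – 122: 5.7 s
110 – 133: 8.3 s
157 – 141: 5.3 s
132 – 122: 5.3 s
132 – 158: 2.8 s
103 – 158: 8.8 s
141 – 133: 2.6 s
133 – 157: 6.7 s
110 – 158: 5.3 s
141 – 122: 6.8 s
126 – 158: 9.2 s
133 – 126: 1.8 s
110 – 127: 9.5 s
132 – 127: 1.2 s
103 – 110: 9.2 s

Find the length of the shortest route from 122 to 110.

Compare a few routes:
122 - 126 - 133 - 110: 5.7+1.8+8.3 = 15.8
122 - 132 - 127 - 110: 5.3+1.2+9.5 = 16
122 - 132 - 158 - 110: 5.3+2.8+5.3 = 13.4
Cheapest is 122 - 132 - 158 - 110 at 13.4 s.

13.4 s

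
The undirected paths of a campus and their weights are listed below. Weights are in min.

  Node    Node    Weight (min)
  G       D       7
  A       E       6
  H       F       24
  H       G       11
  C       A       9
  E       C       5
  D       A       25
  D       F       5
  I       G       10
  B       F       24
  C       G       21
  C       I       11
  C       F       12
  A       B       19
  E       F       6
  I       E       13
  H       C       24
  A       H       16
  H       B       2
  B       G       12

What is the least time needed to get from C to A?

9 min

Candidate routes:
C - A: 9 = 9
C - E - A: 5+6 = 11
Cheapest is C - A at 9 min.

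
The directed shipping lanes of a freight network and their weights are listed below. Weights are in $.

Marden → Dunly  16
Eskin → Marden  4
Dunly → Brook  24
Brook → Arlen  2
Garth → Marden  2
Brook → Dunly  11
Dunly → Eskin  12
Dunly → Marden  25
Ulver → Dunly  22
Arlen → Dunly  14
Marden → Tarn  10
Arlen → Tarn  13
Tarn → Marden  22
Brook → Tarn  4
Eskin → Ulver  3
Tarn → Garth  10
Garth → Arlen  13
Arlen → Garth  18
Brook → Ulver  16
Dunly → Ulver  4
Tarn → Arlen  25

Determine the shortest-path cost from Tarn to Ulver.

$32

Shortest distances from Tarn:
Tarn: 0
Garth: 10  (via Tarn)
Marden: 12  (via Garth)
Arlen: 23  (via Garth)
Dunly: 28  (via Marden)
Ulver: 32  (via Dunly)
Shortest route: Tarn–Garth–Marden–Dunly–Ulver = $32.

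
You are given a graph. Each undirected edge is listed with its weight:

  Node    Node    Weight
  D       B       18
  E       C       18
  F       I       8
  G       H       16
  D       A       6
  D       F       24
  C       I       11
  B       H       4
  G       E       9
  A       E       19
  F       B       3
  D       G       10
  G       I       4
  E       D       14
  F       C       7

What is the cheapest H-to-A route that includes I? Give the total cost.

35

Shortest H→I: H → B → F → I = 15
Best I to A: I → G → D → A costing 20
Total via I: 15 + 20 = 35.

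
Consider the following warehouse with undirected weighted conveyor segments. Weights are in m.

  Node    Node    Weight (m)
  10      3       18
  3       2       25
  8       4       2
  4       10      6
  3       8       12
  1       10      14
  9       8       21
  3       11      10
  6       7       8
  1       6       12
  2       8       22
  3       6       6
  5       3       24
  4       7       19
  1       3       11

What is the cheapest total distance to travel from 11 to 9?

Shortest distances from 11:
11: 0
3: 10  (via 11)
6: 16  (via 3)
1: 21  (via 3)
8: 22  (via 3)
4: 24  (via 8)
7: 24  (via 6)
10: 28  (via 3)
5: 34  (via 3)
2: 35  (via 3)
9: 43  (via 8)
Shortest route: 11 → 3 → 8 → 9 = 43 m.

43 m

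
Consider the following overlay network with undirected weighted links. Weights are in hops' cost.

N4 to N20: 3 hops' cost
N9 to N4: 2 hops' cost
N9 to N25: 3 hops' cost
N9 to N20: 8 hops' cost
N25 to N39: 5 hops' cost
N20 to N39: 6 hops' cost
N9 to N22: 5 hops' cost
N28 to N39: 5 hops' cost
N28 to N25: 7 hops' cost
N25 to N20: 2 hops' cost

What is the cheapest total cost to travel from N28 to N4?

12 hops' cost

Shortest distances from N28:
N28: 0
N39: 5  (via N28)
N25: 7  (via N28)
N20: 9  (via N25)
N9: 10  (via N25)
N4: 12  (via N20)
Shortest route: N28 → N25 → N20 → N4 = 12 hops' cost.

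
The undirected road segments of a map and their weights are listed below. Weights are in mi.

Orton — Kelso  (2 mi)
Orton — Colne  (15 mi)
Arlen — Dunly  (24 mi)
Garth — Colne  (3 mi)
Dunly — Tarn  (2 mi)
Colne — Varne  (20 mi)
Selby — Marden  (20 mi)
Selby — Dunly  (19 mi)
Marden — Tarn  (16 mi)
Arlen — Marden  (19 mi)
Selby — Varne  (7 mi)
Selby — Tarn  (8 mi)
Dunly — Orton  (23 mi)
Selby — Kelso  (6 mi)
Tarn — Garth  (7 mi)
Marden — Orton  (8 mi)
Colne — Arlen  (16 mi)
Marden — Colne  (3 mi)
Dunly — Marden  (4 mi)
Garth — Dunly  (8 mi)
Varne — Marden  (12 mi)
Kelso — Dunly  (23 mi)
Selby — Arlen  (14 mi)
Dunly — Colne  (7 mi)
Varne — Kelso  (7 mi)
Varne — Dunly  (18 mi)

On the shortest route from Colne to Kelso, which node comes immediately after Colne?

Candidate routes:
Colne–Marden–Orton–Kelso: 3+8+2 = 13
Colne–Dunly–Marden–Orton–Kelso: 7+4+8+2 = 21
Colne–Orton–Kelso: 15+2 = 17
Cheapest is Colne–Marden–Orton–Kelso at 13 mi.
So from Colne the first move is to Marden.

Marden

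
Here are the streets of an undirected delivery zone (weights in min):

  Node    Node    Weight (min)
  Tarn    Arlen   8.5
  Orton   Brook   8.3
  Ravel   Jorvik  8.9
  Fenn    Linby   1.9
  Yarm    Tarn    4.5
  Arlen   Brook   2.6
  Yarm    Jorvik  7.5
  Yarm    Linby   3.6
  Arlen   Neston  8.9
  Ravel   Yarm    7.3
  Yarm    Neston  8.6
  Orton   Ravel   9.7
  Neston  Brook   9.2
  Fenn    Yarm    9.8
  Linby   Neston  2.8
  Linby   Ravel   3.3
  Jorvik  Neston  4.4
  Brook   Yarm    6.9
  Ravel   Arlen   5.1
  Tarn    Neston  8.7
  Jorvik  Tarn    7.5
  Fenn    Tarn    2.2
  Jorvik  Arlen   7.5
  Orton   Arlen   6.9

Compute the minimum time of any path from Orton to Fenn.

Candidate routes:
Orton - Ravel - Linby - Fenn: 9.7+3.3+1.9 = 14.9
Orton - Arlen - Ravel - Linby - Fenn: 6.9+5.1+3.3+1.9 = 17.2
Orton - Arlen - Tarn - Fenn: 6.9+8.5+2.2 = 17.6
Orton - Arlen - Neston - Linby - Fenn: 6.9+8.9+2.8+1.9 = 20.5
The minimum is 14.9 min via Orton - Ravel - Linby - Fenn.

14.9 min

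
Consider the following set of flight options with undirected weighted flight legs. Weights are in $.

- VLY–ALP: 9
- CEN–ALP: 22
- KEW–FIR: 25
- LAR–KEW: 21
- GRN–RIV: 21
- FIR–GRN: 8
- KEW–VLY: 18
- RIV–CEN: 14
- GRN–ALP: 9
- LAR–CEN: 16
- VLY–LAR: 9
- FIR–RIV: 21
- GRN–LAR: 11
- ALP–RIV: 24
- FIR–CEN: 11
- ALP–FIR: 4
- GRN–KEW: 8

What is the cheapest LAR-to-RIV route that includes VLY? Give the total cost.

Shortest LAR→VLY: LAR → VLY = 9
Best VLY to RIV: VLY → ALP → RIV costing 33
Total via VLY: 9 + 33 = $42.

$42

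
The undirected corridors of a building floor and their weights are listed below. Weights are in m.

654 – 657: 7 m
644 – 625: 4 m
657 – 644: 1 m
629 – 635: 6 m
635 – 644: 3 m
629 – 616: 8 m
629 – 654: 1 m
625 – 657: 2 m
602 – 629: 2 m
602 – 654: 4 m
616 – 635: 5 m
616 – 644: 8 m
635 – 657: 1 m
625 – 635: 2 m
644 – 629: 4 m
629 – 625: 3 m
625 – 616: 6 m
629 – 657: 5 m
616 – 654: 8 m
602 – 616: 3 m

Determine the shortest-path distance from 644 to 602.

6 m

Compare a few routes:
644–657–629–602: 1+5+2 = 8
644–657–625–629–602: 1+2+3+2 = 8
644–629–602: 4+2 = 6
The minimum is 6 m via 644–629–602.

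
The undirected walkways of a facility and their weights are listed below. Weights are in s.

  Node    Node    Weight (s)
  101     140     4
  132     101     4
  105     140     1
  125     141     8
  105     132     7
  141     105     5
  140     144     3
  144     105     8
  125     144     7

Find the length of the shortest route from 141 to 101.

Shortest distances from 141:
141: 0
105: 5  (via 141)
140: 6  (via 105)
125: 8  (via 141)
144: 9  (via 140)
101: 10  (via 140)
Shortest route: 141–105–140–101 = 10 s.

10 s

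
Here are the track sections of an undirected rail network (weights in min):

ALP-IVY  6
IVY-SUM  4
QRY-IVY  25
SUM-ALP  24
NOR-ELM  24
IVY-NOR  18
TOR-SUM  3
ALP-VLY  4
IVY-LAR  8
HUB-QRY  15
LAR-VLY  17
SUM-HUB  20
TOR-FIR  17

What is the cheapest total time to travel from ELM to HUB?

66 min

Settle nodes by increasing distance from ELM:
ELM: 0
NOR: 24  (via ELM)
IVY: 42  (via NOR)
SUM: 46  (via IVY)
ALP: 48  (via IVY)
TOR: 49  (via SUM)
LAR: 50  (via IVY)
VLY: 52  (via ALP)
FIR: 66  (via TOR)
HUB: 66  (via SUM)
Shortest route: ELM → NOR → IVY → SUM → HUB = 66 min.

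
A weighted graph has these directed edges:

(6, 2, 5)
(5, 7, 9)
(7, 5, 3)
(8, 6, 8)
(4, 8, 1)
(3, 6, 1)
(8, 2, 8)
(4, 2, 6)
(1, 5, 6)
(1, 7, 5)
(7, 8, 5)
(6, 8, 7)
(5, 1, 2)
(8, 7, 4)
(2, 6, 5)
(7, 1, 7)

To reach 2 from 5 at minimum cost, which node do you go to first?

1

Compare a few routes:
5 → 7 → 8 → 2: 9+5+8 = 22
5 → 1 → 7 → 8 → 2: 2+5+5+8 = 20
Cheapest is 5 → 1 → 7 → 8 → 2 at 20.
So from 5 the first move is to 1.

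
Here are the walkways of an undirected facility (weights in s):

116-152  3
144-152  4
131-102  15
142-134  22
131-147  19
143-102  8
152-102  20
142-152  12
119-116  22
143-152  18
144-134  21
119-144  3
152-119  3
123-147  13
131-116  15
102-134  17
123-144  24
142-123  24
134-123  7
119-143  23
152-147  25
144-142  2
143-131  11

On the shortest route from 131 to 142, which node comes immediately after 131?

116

Compare a few routes:
131 - 116 - 152 - 119 - 144 - 142: 15+3+3+3+2 = 26
131 - 116 - 152 - 144 - 142: 15+3+4+2 = 24
The minimum is 24 s via 131 - 116 - 152 - 144 - 142.
So from 131 the first move is to 116.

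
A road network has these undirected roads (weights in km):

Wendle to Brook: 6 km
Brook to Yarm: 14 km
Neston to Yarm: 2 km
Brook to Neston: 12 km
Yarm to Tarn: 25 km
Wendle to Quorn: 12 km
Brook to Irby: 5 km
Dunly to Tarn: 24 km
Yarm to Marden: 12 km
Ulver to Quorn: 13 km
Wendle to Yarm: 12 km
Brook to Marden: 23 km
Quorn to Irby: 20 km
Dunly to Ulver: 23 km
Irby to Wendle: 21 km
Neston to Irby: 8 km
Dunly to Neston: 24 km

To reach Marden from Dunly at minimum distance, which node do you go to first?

Neston

Compare a few routes:
Dunly → Neston → Yarm → Marden: 24+2+12 = 38
Dunly → Neston → Brook → Marden: 24+12+23 = 59
Cheapest is Dunly → Neston → Yarm → Marden at 38 km.
So from Dunly the first move is to Neston.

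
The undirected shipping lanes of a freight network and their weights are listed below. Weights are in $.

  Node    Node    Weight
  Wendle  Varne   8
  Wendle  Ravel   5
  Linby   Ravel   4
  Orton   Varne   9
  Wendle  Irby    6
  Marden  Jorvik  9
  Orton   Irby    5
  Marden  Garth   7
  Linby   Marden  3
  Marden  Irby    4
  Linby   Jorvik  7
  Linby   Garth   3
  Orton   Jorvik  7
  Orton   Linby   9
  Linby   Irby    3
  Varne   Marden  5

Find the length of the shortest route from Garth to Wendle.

$12

Shortest distances from Garth:
Garth: 0
Linby: 3  (via Garth)
Marden: 6  (via Linby)
Irby: 6  (via Linby)
Ravel: 7  (via Linby)
Jorvik: 10  (via Linby)
Orton: 11  (via Irby)
Varne: 11  (via Marden)
Wendle: 12  (via Irby)
Shortest route: Garth → Linby → Irby → Wendle = $12.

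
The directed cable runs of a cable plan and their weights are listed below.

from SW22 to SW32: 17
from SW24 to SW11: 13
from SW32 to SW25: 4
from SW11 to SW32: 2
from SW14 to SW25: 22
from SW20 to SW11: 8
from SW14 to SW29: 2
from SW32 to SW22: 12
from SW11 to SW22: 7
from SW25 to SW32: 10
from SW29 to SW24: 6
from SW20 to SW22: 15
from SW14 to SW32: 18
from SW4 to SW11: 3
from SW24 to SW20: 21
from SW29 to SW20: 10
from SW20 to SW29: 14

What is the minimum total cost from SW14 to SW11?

Settle nodes by increasing distance from SW14:
SW14: 0
SW29: 2  (via SW14)
SW24: 8  (via SW29)
SW20: 12  (via SW29)
SW32: 18  (via SW14)
SW11: 20  (via SW20)
Shortest route: SW14–SW29–SW20–SW11 = 20.

20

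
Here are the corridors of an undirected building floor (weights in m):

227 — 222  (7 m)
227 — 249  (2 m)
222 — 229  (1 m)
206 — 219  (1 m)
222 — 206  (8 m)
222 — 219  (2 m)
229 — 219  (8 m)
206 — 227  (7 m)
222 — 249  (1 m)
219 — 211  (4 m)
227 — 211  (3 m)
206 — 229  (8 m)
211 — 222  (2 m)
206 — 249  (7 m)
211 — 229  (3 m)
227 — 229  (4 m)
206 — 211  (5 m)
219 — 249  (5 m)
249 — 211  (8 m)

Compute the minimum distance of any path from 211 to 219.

4 m

Enumerating some paths:
211 → 219: 4 = 4
211 → 206 → 219: 5+1 = 6
Cheapest is 211 → 219 at 4 m.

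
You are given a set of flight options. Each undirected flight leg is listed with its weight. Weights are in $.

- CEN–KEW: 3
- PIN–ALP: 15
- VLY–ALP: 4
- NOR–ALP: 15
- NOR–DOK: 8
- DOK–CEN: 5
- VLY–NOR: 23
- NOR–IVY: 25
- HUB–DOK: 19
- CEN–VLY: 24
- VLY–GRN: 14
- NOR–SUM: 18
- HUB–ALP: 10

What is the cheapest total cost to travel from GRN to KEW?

$41

Candidate routes:
GRN–VLY–NOR–DOK–CEN–KEW: 14+23+8+5+3 = 53
GRN–VLY–ALP–NOR–DOK–CEN–KEW: 14+4+15+8+5+3 = 49
GRN–VLY–CEN–KEW: 14+24+3 = 41
Cheapest is GRN–VLY–CEN–KEW at $41.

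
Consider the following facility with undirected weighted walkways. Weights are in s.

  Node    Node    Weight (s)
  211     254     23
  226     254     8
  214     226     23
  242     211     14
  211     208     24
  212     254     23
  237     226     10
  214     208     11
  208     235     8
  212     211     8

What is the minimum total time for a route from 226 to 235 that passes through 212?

71 s

Shortest 226→212: 226 → 254 → 212 = 31
Best 212 to 235: 212 → 211 → 208 → 235 costing 40
Total via 212: 31 + 40 = 71 s.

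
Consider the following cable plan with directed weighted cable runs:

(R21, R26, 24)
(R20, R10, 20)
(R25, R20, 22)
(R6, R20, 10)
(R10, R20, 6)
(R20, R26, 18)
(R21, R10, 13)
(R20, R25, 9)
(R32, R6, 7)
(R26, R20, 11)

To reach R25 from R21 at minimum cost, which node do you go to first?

R10

Candidate routes:
R21 - R10 - R20 - R25: 13+6+9 = 28
R21 - R26 - R20 - R25: 24+11+9 = 44
The minimum is 28 via R21 - R10 - R20 - R25.
So from R21 the first move is to R10.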